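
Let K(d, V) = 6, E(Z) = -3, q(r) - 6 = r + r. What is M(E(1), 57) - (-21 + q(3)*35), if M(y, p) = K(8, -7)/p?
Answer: -7579/19 ≈ -398.89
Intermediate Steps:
q(r) = 6 + 2*r (q(r) = 6 + (r + r) = 6 + 2*r)
M(y, p) = 6/p
M(E(1), 57) - (-21 + q(3)*35) = 6/57 - (-21 + (6 + 2*3)*35) = 6*(1/57) - (-21 + (6 + 6)*35) = 2/19 - (-21 + 12*35) = 2/19 - (-21 + 420) = 2/19 - 1*399 = 2/19 - 399 = -7579/19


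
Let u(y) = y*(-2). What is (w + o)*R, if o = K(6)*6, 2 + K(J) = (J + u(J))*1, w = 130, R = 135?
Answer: 11070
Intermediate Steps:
u(y) = -2*y
K(J) = -2 - J (K(J) = -2 + (J - 2*J)*1 = -2 - J*1 = -2 - J)
o = -48 (o = (-2 - 1*6)*6 = (-2 - 6)*6 = -8*6 = -48)
(w + o)*R = (130 - 48)*135 = 82*135 = 11070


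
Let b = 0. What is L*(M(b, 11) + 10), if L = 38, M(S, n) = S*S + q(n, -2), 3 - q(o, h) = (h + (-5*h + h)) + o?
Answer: -152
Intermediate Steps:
q(o, h) = 3 - o + 3*h (q(o, h) = 3 - ((h + (-5*h + h)) + o) = 3 - ((h - 4*h) + o) = 3 - (-3*h + o) = 3 - (o - 3*h) = 3 + (-o + 3*h) = 3 - o + 3*h)
M(S, n) = -3 + S**2 - n (M(S, n) = S*S + (3 - n + 3*(-2)) = S**2 + (3 - n - 6) = S**2 + (-3 - n) = -3 + S**2 - n)
L*(M(b, 11) + 10) = 38*((-3 + 0**2 - 1*11) + 10) = 38*((-3 + 0 - 11) + 10) = 38*(-14 + 10) = 38*(-4) = -152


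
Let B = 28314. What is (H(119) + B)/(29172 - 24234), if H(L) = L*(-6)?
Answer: 4600/823 ≈ 5.5893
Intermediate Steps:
H(L) = -6*L
(H(119) + B)/(29172 - 24234) = (-6*119 + 28314)/(29172 - 24234) = (-714 + 28314)/4938 = 27600*(1/4938) = 4600/823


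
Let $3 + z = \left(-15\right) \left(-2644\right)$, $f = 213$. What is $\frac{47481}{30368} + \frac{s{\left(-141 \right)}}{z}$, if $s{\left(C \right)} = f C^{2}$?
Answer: $\frac{43493632107}{401434592} \approx 108.35$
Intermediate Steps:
$z = 39657$ ($z = -3 - -39660 = -3 + 39660 = 39657$)
$s{\left(C \right)} = 213 C^{2}$
$\frac{47481}{30368} + \frac{s{\left(-141 \right)}}{z} = \frac{47481}{30368} + \frac{213 \left(-141\right)^{2}}{39657} = 47481 \cdot \frac{1}{30368} + 213 \cdot 19881 \cdot \frac{1}{39657} = \frac{47481}{30368} + 4234653 \cdot \frac{1}{39657} = \frac{47481}{30368} + \frac{1411551}{13219} = \frac{43493632107}{401434592}$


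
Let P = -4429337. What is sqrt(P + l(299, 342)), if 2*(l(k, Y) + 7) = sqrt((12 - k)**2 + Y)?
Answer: sqrt(-17717376 + 2*sqrt(82711))/2 ≈ 2104.6*I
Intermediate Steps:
l(k, Y) = -7 + sqrt(Y + (12 - k)**2)/2 (l(k, Y) = -7 + sqrt((12 - k)**2 + Y)/2 = -7 + sqrt(Y + (12 - k)**2)/2)
sqrt(P + l(299, 342)) = sqrt(-4429337 + (-7 + sqrt(342 + (-12 + 299)**2)/2)) = sqrt(-4429337 + (-7 + sqrt(342 + 287**2)/2)) = sqrt(-4429337 + (-7 + sqrt(342 + 82369)/2)) = sqrt(-4429337 + (-7 + sqrt(82711)/2)) = sqrt(-4429344 + sqrt(82711)/2)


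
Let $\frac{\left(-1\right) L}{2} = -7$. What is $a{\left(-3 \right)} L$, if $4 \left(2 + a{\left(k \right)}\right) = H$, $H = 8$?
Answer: $0$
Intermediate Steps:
$L = 14$ ($L = \left(-2\right) \left(-7\right) = 14$)
$a{\left(k \right)} = 0$ ($a{\left(k \right)} = -2 + \frac{1}{4} \cdot 8 = -2 + 2 = 0$)
$a{\left(-3 \right)} L = 0 \cdot 14 = 0$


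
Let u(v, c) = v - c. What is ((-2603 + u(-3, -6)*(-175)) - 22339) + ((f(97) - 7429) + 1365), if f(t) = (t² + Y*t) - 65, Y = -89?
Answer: -30820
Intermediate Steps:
f(t) = -65 + t² - 89*t (f(t) = (t² - 89*t) - 65 = -65 + t² - 89*t)
((-2603 + u(-3, -6)*(-175)) - 22339) + ((f(97) - 7429) + 1365) = ((-2603 + (-3 - 1*(-6))*(-175)) - 22339) + (((-65 + 97² - 89*97) - 7429) + 1365) = ((-2603 + (-3 + 6)*(-175)) - 22339) + (((-65 + 9409 - 8633) - 7429) + 1365) = ((-2603 + 3*(-175)) - 22339) + ((711 - 7429) + 1365) = ((-2603 - 525) - 22339) + (-6718 + 1365) = (-3128 - 22339) - 5353 = -25467 - 5353 = -30820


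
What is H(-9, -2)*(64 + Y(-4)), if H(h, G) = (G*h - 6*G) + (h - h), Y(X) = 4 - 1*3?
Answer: 1950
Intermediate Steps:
Y(X) = 1 (Y(X) = 4 - 3 = 1)
H(h, G) = -6*G + G*h (H(h, G) = (-6*G + G*h) + 0 = -6*G + G*h)
H(-9, -2)*(64 + Y(-4)) = (-2*(-6 - 9))*(64 + 1) = -2*(-15)*65 = 30*65 = 1950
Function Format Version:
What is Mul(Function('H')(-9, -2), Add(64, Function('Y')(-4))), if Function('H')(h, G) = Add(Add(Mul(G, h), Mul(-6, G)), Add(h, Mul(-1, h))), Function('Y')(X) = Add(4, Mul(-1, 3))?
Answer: 1950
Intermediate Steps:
Function('Y')(X) = 1 (Function('Y')(X) = Add(4, -3) = 1)
Function('H')(h, G) = Add(Mul(-6, G), Mul(G, h)) (Function('H')(h, G) = Add(Add(Mul(-6, G), Mul(G, h)), 0) = Add(Mul(-6, G), Mul(G, h)))
Mul(Function('H')(-9, -2), Add(64, Function('Y')(-4))) = Mul(Mul(-2, Add(-6, -9)), Add(64, 1)) = Mul(Mul(-2, -15), 65) = Mul(30, 65) = 1950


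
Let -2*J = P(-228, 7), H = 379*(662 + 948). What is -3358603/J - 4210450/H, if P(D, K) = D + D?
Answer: -205034594717/13912332 ≈ -14738.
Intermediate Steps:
H = 610190 (H = 379*1610 = 610190)
P(D, K) = 2*D
J = 228 (J = -(-228) = -½*(-456) = 228)
-3358603/J - 4210450/H = -3358603/228 - 4210450/610190 = -3358603*1/228 - 4210450*1/610190 = -3358603/228 - 421045/61019 = -205034594717/13912332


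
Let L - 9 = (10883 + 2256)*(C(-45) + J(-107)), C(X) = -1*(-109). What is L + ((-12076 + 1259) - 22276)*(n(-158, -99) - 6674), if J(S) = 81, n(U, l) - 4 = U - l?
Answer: 225179216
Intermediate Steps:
C(X) = 109
n(U, l) = 4 + U - l (n(U, l) = 4 + (U - l) = 4 + U - l)
L = 2496419 (L = 9 + (10883 + 2256)*(109 + 81) = 9 + 13139*190 = 9 + 2496410 = 2496419)
L + ((-12076 + 1259) - 22276)*(n(-158, -99) - 6674) = 2496419 + ((-12076 + 1259) - 22276)*((4 - 158 - 1*(-99)) - 6674) = 2496419 + (-10817 - 22276)*((4 - 158 + 99) - 6674) = 2496419 - 33093*(-55 - 6674) = 2496419 - 33093*(-6729) = 2496419 + 222682797 = 225179216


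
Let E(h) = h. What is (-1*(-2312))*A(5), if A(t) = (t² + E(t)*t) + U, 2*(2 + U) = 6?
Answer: 117912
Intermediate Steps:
U = 1 (U = -2 + (½)*6 = -2 + 3 = 1)
A(t) = 1 + 2*t² (A(t) = (t² + t*t) + 1 = (t² + t²) + 1 = 2*t² + 1 = 1 + 2*t²)
(-1*(-2312))*A(5) = (-1*(-2312))*(1 + 2*5²) = 2312*(1 + 2*25) = 2312*(1 + 50) = 2312*51 = 117912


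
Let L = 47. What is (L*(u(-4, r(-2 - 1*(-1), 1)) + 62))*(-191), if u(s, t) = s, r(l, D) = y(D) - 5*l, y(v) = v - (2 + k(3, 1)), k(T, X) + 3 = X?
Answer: -520666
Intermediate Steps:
k(T, X) = -3 + X
y(v) = v (y(v) = v - (2 + (-3 + 1)) = v - (2 - 2) = v - 1*0 = v + 0 = v)
r(l, D) = D - 5*l
(L*(u(-4, r(-2 - 1*(-1), 1)) + 62))*(-191) = (47*(-4 + 62))*(-191) = (47*58)*(-191) = 2726*(-191) = -520666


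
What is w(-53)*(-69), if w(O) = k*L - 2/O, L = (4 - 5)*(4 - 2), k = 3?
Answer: 21804/53 ≈ 411.40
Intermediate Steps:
L = -2 (L = -1*2 = -2)
w(O) = -6 - 2/O (w(O) = 3*(-2) - 2/O = -6 - 2/O)
w(-53)*(-69) = (-6 - 2/(-53))*(-69) = (-6 - 2*(-1/53))*(-69) = (-6 + 2/53)*(-69) = -316/53*(-69) = 21804/53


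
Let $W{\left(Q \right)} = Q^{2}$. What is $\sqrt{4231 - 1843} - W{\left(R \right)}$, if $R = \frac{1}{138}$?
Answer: $- \frac{1}{19044} + 2 \sqrt{597} \approx 48.867$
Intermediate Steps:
$R = \frac{1}{138} \approx 0.0072464$
$\sqrt{4231 - 1843} - W{\left(R \right)} = \sqrt{4231 - 1843} - \left(\frac{1}{138}\right)^{2} = \sqrt{2388} - \frac{1}{19044} = 2 \sqrt{597} - \frac{1}{19044} = - \frac{1}{19044} + 2 \sqrt{597}$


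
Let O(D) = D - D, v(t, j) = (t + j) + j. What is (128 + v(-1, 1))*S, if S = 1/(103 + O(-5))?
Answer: 129/103 ≈ 1.2524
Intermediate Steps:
v(t, j) = t + 2*j (v(t, j) = (j + t) + j = t + 2*j)
O(D) = 0
S = 1/103 (S = 1/(103 + 0) = 1/103 ≈ 0.0097087)
(128 + v(-1, 1))*S = (128 + (-1 + 2*1))*(1/103) = (128 + (-1 + 2))*(1/103) = (128 + 1)*(1/103) = 129*(1/103) = 129/103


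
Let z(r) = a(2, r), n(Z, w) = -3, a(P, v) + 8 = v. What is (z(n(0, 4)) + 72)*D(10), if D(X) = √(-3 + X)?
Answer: 61*√7 ≈ 161.39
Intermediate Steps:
a(P, v) = -8 + v
z(r) = -8 + r
(z(n(0, 4)) + 72)*D(10) = ((-8 - 3) + 72)*√(-3 + 10) = (-11 + 72)*√7 = 61*√7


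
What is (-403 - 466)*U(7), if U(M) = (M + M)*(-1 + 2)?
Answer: -12166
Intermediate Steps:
U(M) = 2*M (U(M) = (2*M)*1 = 2*M)
(-403 - 466)*U(7) = (-403 - 466)*(2*7) = -869*14 = -12166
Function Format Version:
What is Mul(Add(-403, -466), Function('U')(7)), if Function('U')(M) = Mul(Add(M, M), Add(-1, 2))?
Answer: -12166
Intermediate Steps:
Function('U')(M) = Mul(2, M) (Function('U')(M) = Mul(Mul(2, M), 1) = Mul(2, M))
Mul(Add(-403, -466), Function('U')(7)) = Mul(Add(-403, -466), Mul(2, 7)) = Mul(-869, 14) = -12166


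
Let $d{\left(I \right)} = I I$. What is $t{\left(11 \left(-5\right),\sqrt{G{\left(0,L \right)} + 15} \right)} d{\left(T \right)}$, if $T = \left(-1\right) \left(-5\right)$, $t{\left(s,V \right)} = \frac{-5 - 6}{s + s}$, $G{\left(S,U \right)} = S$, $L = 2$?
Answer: $\frac{5}{2} \approx 2.5$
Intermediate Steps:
$t{\left(s,V \right)} = - \frac{11}{2 s}$
$T = 5$
$d{\left(I \right)} = I^{2}$
$t{\left(11 \left(-5\right),\sqrt{G{\left(0,L \right)} + 15} \right)} d{\left(T \right)} = - \frac{11}{2 \cdot 11 \left(-5\right)} 5^{2} = - \frac{11}{2 \left(-55\right)} 25 = \left(- \frac{11}{2}\right) \left(- \frac{1}{55}\right) 25 = \frac{1}{10} \cdot 25 = \frac{5}{2}$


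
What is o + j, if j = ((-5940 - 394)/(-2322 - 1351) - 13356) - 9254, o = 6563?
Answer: -58934297/3673 ≈ -16045.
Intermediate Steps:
j = -83040196/3673 (j = (-6334/(-3673) - 13356) - 9254 = (-6334*(-1/3673) - 13356) - 9254 = (6334/3673 - 13356) - 9254 = -49050254/3673 - 9254 = -83040196/3673 ≈ -22608.)
o + j = 6563 - 83040196/3673 = -58934297/3673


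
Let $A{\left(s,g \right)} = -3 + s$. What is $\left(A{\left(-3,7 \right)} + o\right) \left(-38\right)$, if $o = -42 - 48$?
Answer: $3648$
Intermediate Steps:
$o = -90$
$\left(A{\left(-3,7 \right)} + o\right) \left(-38\right) = \left(\left(-3 - 3\right) - 90\right) \left(-38\right) = \left(-6 - 90\right) \left(-38\right) = \left(-96\right) \left(-38\right) = 3648$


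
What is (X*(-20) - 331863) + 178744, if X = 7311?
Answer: -299339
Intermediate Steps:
(X*(-20) - 331863) + 178744 = (7311*(-20) - 331863) + 178744 = (-146220 - 331863) + 178744 = -478083 + 178744 = -299339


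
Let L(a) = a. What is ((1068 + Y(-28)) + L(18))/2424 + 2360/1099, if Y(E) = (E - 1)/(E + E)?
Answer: 55317785/21311808 ≈ 2.5956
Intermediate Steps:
Y(E) = (-1 + E)/(2*E) (Y(E) = (-1 + E)/((2*E)) = (-1 + E)*(1/(2*E)) = (-1 + E)/(2*E))
((1068 + Y(-28)) + L(18))/2424 + 2360/1099 = ((1068 + (1/2)*(-1 - 28)/(-28)) + 18)/2424 + 2360/1099 = ((1068 + (1/2)*(-1/28)*(-29)) + 18)*(1/2424) + 2360*(1/1099) = ((1068 + 29/56) + 18)*(1/2424) + 2360/1099 = (59837/56 + 18)*(1/2424) + 2360/1099 = (60845/56)*(1/2424) + 2360/1099 = 60845/135744 + 2360/1099 = 55317785/21311808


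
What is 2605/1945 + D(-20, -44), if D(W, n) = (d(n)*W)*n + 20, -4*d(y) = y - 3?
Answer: 4030561/389 ≈ 10361.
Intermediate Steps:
d(y) = ¾ - y/4 (d(y) = -(y - 3)/4 = -(-3 + y)/4 = ¾ - y/4)
D(W, n) = 20 + W*n*(¾ - n/4) (D(W, n) = ((¾ - n/4)*W)*n + 20 = (W*(¾ - n/4))*n + 20 = W*n*(¾ - n/4) + 20 = 20 + W*n*(¾ - n/4))
2605/1945 + D(-20, -44) = 2605/1945 + (20 - ¼*(-20)*(-44)*(-3 - 44)) = 2605*(1/1945) + (20 - ¼*(-20)*(-44)*(-47)) = 521/389 + (20 + 10340) = 521/389 + 10360 = 4030561/389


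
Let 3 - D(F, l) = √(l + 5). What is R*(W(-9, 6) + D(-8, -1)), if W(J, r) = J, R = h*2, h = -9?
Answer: 144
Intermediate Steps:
D(F, l) = 3 - √(5 + l) (D(F, l) = 3 - √(l + 5) = 3 - √(5 + l))
R = -18 (R = -9*2 = -18)
R*(W(-9, 6) + D(-8, -1)) = -18*(-9 + (3 - √(5 - 1))) = -18*(-9 + (3 - √4)) = -18*(-9 + (3 - 1*2)) = -18*(-9 + (3 - 2)) = -18*(-9 + 1) = -18*(-8) = 144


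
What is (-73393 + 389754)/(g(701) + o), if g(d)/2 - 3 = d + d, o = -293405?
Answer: -316361/290595 ≈ -1.0887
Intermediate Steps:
g(d) = 6 + 4*d (g(d) = 6 + 2*(d + d) = 6 + 2*(2*d) = 6 + 4*d)
(-73393 + 389754)/(g(701) + o) = (-73393 + 389754)/((6 + 4*701) - 293405) = 316361/((6 + 2804) - 293405) = 316361/(2810 - 293405) = 316361/(-290595) = 316361*(-1/290595) = -316361/290595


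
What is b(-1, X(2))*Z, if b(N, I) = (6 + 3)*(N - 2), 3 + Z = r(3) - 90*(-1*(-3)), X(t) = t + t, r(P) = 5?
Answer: 7236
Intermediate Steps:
X(t) = 2*t
Z = -268 (Z = -3 + (5 - 90*(-1*(-3))) = -3 + (5 - 90*3) = -3 + (5 - 15*18) = -3 + (5 - 270) = -3 - 265 = -268)
b(N, I) = -18 + 9*N (b(N, I) = 9*(-2 + N) = -18 + 9*N)
b(-1, X(2))*Z = (-18 + 9*(-1))*(-268) = (-18 - 9)*(-268) = -27*(-268) = 7236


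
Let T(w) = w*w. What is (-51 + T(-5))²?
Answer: 676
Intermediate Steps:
T(w) = w²
(-51 + T(-5))² = (-51 + (-5)²)² = (-51 + 25)² = (-26)² = 676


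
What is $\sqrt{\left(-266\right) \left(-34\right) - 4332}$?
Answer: $2 \sqrt{1178} \approx 68.644$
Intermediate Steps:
$\sqrt{\left(-266\right) \left(-34\right) - 4332} = \sqrt{9044 - 4332} = \sqrt{4712} = 2 \sqrt{1178}$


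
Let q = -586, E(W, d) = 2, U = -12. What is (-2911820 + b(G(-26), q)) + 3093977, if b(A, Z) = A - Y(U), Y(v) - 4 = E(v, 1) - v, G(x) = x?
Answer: 182113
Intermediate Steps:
Y(v) = 6 - v (Y(v) = 4 + (2 - v) = 6 - v)
b(A, Z) = -18 + A (b(A, Z) = A - (6 - 1*(-12)) = A - (6 + 12) = A - 1*18 = A - 18 = -18 + A)
(-2911820 + b(G(-26), q)) + 3093977 = (-2911820 + (-18 - 26)) + 3093977 = (-2911820 - 44) + 3093977 = -2911864 + 3093977 = 182113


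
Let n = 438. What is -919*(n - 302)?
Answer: -124984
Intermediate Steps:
-919*(n - 302) = -919*(438 - 302) = -919*136 = -124984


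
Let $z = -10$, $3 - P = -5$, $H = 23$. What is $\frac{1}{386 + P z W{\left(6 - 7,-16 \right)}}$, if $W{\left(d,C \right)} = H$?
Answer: $- \frac{1}{1454} \approx -0.00068776$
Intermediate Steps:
$P = 8$ ($P = 3 - -5 = 3 + 5 = 8$)
$W{\left(d,C \right)} = 23$
$\frac{1}{386 + P z W{\left(6 - 7,-16 \right)}} = \frac{1}{386 + 8 \left(-10\right) 23} = \frac{1}{386 - 1840} = \frac{1}{-1454} = - \frac{1}{1454}$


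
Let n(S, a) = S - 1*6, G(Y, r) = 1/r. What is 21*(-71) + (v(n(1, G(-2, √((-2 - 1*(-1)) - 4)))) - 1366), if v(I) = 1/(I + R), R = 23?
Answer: -51425/18 ≈ -2856.9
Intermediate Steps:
n(S, a) = -6 + S (n(S, a) = S - 6 = -6 + S)
v(I) = 1/(23 + I) (v(I) = 1/(I + 23) = 1/(23 + I))
21*(-71) + (v(n(1, G(-2, √((-2 - 1*(-1)) - 4)))) - 1366) = 21*(-71) + (1/(23 + (-6 + 1)) - 1366) = -1491 + (1/(23 - 5) - 1366) = -1491 + (1/18 - 1366) = -1491 - 24587/18 = -51425/18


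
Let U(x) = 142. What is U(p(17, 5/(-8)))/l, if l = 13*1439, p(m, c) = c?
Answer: 142/18707 ≈ 0.0075907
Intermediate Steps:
l = 18707
U(p(17, 5/(-8)))/l = 142/18707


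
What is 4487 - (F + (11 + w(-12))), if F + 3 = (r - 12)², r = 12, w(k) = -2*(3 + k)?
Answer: 4461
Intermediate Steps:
w(k) = -6 - 2*k
F = -3 (F = -3 + (12 - 12)² = -3 + 0² = -3 + 0 = -3)
4487 - (F + (11 + w(-12))) = 4487 - (-3 + (11 + (-6 - 2*(-12)))) = 4487 - (-3 + (11 + (-6 + 24))) = 4487 - (-3 + (11 + 18)) = 4487 - (-3 + 29) = 4487 - 1*26 = 4487 - 26 = 4461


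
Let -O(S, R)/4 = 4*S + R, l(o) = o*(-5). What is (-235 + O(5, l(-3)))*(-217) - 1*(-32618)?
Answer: 113993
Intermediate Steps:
l(o) = -5*o
O(S, R) = -16*S - 4*R (O(S, R) = -4*(4*S + R) = -4*(R + 4*S) = -16*S - 4*R)
(-235 + O(5, l(-3)))*(-217) - 1*(-32618) = (-235 + (-16*5 - (-20)*(-3)))*(-217) - 1*(-32618) = (-235 + (-80 - 4*15))*(-217) + 32618 = (-235 + (-80 - 60))*(-217) + 32618 = (-235 - 140)*(-217) + 32618 = -375*(-217) + 32618 = 81375 + 32618 = 113993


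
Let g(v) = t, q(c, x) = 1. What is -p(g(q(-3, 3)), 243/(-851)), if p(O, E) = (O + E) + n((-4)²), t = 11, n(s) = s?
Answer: -22734/851 ≈ -26.714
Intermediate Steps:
g(v) = 11
p(O, E) = 16 + E + O (p(O, E) = (O + E) + (-4)² = (E + O) + 16 = 16 + E + O)
-p(g(q(-3, 3)), 243/(-851)) = -(16 + 243/(-851) + 11) = -(16 + 243*(-1/851) + 11) = -(16 - 243/851 + 11) = -1*22734/851 = -22734/851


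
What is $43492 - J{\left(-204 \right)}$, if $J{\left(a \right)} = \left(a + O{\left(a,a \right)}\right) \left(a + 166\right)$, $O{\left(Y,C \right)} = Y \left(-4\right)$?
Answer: $66748$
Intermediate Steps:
$O{\left(Y,C \right)} = - 4 Y$
$J{\left(a \right)} = - 3 a \left(166 + a\right)$ ($J{\left(a \right)} = \left(a - 4 a\right) \left(a + 166\right) = - 3 a \left(166 + a\right)$)
$43492 - J{\left(-204 \right)} = 43492 - 3 \left(-204\right) \left(-166 - -204\right) = 43492 - 3 \left(-204\right) \left(-166 + 204\right) = 43492 - 3 \left(-204\right) 38 = 43492 - -23256 = 43492 + 23256 = 66748$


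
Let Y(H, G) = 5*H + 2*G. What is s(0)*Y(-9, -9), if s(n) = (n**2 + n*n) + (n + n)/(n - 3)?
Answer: 0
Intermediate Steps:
s(n) = 2*n**2 + 2*n/(-3 + n) (s(n) = (n**2 + n**2) + (2*n)/(-3 + n) = 2*n**2 + 2*n/(-3 + n))
Y(H, G) = 2*G + 5*H
s(0)*Y(-9, -9) = (2*0*(1 + 0**2 - 3*0)/(-3 + 0))*(2*(-9) + 5*(-9)) = (2*0*(1 + 0 + 0)/(-3))*(-18 - 45) = (2*0*(-1/3)*1)*(-63) = 0*(-63) = 0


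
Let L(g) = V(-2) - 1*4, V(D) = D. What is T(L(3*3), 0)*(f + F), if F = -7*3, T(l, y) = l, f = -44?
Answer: 390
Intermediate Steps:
L(g) = -6 (L(g) = -2 - 1*4 = -2 - 4 = -6)
F = -21
T(L(3*3), 0)*(f + F) = -6*(-44 - 21) = -6*(-65) = 390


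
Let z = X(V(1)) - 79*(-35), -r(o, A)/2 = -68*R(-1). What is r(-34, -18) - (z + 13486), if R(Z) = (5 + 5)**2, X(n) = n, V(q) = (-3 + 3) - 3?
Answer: -2648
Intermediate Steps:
V(q) = -3 (V(q) = 0 - 3 = -3)
R(Z) = 100 (R(Z) = 10**2 = 100)
r(o, A) = 13600 (r(o, A) = -(-136)*100 = -2*(-6800) = 13600)
z = 2762 (z = -3 - 79*(-35) = -3 + 2765 = 2762)
r(-34, -18) - (z + 13486) = 13600 - (2762 + 13486) = 13600 - 1*16248 = 13600 - 16248 = -2648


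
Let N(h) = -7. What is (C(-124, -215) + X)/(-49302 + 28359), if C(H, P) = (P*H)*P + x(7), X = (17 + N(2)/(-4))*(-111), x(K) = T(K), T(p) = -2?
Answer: 2548437/9308 ≈ 273.79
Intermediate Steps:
x(K) = -2
X = -8325/4 (X = (17 - 7/(-4))*(-111) = (17 - 7*(-1/4))*(-111) = (17 + 7/4)*(-111) = (75/4)*(-111) = -8325/4 ≈ -2081.3)
C(H, P) = -2 + H*P**2 (C(H, P) = (P*H)*P - 2 = (H*P)*P - 2 = H*P**2 - 2 = -2 + H*P**2)
(C(-124, -215) + X)/(-49302 + 28359) = ((-2 - 124*(-215)**2) - 8325/4)/(-49302 + 28359) = ((-2 - 124*46225) - 8325/4)/(-20943) = ((-2 - 5731900) - 8325/4)*(-1/20943) = (-5731902 - 8325/4)*(-1/20943) = -22935933/4*(-1/20943) = 2548437/9308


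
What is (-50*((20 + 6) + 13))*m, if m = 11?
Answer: -21450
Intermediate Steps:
(-50*((20 + 6) + 13))*m = -50*((20 + 6) + 13)*11 = -50*(26 + 13)*11 = -50*39*11 = -1950*11 = -21450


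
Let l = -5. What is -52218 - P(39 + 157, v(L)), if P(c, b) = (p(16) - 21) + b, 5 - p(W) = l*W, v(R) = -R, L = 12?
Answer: -52270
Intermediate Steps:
p(W) = 5 + 5*W (p(W) = 5 - (-5)*W = 5 + 5*W)
P(c, b) = 64 + b (P(c, b) = ((5 + 5*16) - 21) + b = ((5 + 80) - 21) + b = (85 - 21) + b = 64 + b)
-52218 - P(39 + 157, v(L)) = -52218 - (64 - 1*12) = -52218 - (64 - 12) = -52218 - 1*52 = -52218 - 52 = -52270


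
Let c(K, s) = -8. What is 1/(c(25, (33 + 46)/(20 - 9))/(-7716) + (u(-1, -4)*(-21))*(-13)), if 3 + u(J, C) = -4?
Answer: -1929/3686317 ≈ -0.00052329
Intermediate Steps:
u(J, C) = -7 (u(J, C) = -3 - 4 = -7)
1/(c(25, (33 + 46)/(20 - 9))/(-7716) + (u(-1, -4)*(-21))*(-13)) = 1/(-8/(-7716) - 7*(-21)*(-13)) = 1/(-8*(-1/7716) + 147*(-13)) = 1/(2/1929 - 1911) = 1/(-3686317/1929) = -1929/3686317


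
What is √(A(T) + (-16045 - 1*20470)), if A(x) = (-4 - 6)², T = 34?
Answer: I*√36415 ≈ 190.83*I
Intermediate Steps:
A(x) = 100 (A(x) = (-10)² = 100)
√(A(T) + (-16045 - 1*20470)) = √(100 + (-16045 - 1*20470)) = √(100 + (-16045 - 20470)) = √(100 - 36515) = √(-36415) = I*√36415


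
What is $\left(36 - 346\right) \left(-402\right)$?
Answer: $124620$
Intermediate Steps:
$\left(36 - 346\right) \left(-402\right) = \left(-310\right) \left(-402\right) = 124620$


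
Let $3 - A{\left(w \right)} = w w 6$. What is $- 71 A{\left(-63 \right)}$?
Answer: $1690581$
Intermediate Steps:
$A{\left(w \right)} = 3 - 6 w^{2}$ ($A{\left(w \right)} = 3 - w w 6 = 3 - w^{2} \cdot 6 = 3 - 6 w^{2}$)
$- 71 A{\left(-63 \right)} = - 71 \left(3 - 6 \left(-63\right)^{2}\right) = - 71 \left(3 - 23814\right) = \left(-71\right) \left(-23811\right) = 1690581$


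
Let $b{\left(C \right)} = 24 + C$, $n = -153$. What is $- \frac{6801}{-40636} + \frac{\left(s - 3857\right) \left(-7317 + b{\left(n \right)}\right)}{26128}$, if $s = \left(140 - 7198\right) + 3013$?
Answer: $\frac{37361414535}{16589647} \approx 2252.1$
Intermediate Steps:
$s = -4045$ ($s = -7058 + 3013 = -4045$)
$- \frac{6801}{-40636} + \frac{\left(s - 3857\right) \left(-7317 + b{\left(n \right)}\right)}{26128} = - \frac{6801}{-40636} + \frac{\left(-4045 - 3857\right) \left(-7317 + \left(24 - 153\right)\right)}{26128} = \left(-6801\right) \left(- \frac{1}{40636}\right) + - 7902 \left(-7317 - 129\right) \frac{1}{26128} = \frac{6801}{40636} + \left(-7902\right) \left(-7446\right) \frac{1}{26128} = \frac{6801}{40636} + 58838292 \cdot \frac{1}{26128} = \frac{6801}{40636} + \frac{14709573}{6532} = \frac{37361414535}{16589647}$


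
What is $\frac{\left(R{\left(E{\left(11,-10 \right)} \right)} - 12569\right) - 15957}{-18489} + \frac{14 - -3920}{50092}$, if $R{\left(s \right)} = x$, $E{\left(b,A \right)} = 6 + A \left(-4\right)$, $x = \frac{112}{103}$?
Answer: $\frac{11047527275}{6813825126} \approx 1.6213$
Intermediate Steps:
$x = \frac{112}{103}$ ($x = 112 \cdot \frac{1}{103} = \frac{112}{103} \approx 1.0874$)
$E{\left(b,A \right)} = 6 - 4 A$
$R{\left(s \right)} = \frac{112}{103}$
$\frac{\left(R{\left(E{\left(11,-10 \right)} \right)} - 12569\right) - 15957}{-18489} + \frac{14 - -3920}{50092} = \frac{\left(\frac{112}{103} - 12569\right) - 15957}{-18489} + \frac{14 - -3920}{50092} = \left(- \frac{1294495}{103} - 15957\right) \left(- \frac{1}{18489}\right) + \left(14 + 3920\right) \frac{1}{50092} = \left(- \frac{2938066}{103}\right) \left(- \frac{1}{18489}\right) + 3934 \cdot \frac{1}{50092} = \frac{2938066}{1904367} + \frac{281}{3578} = \frac{11047527275}{6813825126}$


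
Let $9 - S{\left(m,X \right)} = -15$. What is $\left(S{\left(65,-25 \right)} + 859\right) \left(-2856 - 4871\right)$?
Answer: $-6822941$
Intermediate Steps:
$S{\left(m,X \right)} = 24$ ($S{\left(m,X \right)} = 9 - -15 = 9 + 15 = 24$)
$\left(S{\left(65,-25 \right)} + 859\right) \left(-2856 - 4871\right) = \left(24 + 859\right) \left(-2856 - 4871\right) = 883 \left(-7727\right) = -6822941$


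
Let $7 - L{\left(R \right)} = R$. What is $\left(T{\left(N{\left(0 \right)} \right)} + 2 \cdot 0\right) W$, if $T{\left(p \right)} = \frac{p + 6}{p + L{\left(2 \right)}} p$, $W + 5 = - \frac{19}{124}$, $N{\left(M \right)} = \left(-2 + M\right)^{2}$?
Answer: $- \frac{710}{31} \approx -22.903$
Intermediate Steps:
$W = - \frac{639}{124}$ ($W = -5 - \frac{19}{124} = - \frac{639}{124} \approx -5.1532$)
$L{\left(R \right)} = 7 - R$
$T{\left(p \right)} = \frac{p \left(6 + p\right)}{5 + p}$ ($T{\left(p \right)} = \frac{p + 6}{p + \left(7 - 2\right)} p = \frac{6 + p}{p + \left(7 - 2\right)} p = \frac{6 + p}{p + 5} p = \frac{6 + p}{5 + p} p = \frac{p \left(6 + p\right)}{5 + p}$)
$\left(T{\left(N{\left(0 \right)} \right)} + 2 \cdot 0\right) W = \left(\frac{\left(-2 + 0\right)^{2} \left(6 + \left(-2 + 0\right)^{2}\right)}{5 + \left(-2 + 0\right)^{2}} + 2 \cdot 0\right) \left(- \frac{639}{124}\right) = \left(\frac{\left(-2\right)^{2} \left(6 + \left(-2\right)^{2}\right)}{5 + \left(-2\right)^{2}} + 0\right) \left(- \frac{639}{124}\right) = \left(\frac{4 \left(6 + 4\right)}{5 + 4} + 0\right) \left(- \frac{639}{124}\right) = \left(4 \cdot \frac{1}{9} \cdot 10 + 0\right) \left(- \frac{639}{124}\right) = \left(\frac{40}{9} + 0\right) \left(- \frac{639}{124}\right) = \frac{40}{9} \left(- \frac{639}{124}\right) = - \frac{710}{31}$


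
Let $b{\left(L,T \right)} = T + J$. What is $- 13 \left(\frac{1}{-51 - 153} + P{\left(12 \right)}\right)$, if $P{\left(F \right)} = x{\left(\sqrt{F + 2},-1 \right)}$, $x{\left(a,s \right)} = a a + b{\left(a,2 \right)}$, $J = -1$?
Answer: $- \frac{39767}{204} \approx -194.94$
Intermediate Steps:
$b{\left(L,T \right)} = -1 + T$ ($b{\left(L,T \right)} = T - 1 = -1 + T$)
$x{\left(a,s \right)} = 1 + a^{2}$ ($x{\left(a,s \right)} = a a + \left(-1 + 2\right) = a^{2} + 1 = 1 + a^{2}$)
$P{\left(F \right)} = 3 + F$ ($P{\left(F \right)} = 1 + \left(\sqrt{F + 2}\right)^{2} = 1 + \left(\sqrt{2 + F}\right)^{2} = 1 + \left(2 + F\right) = 3 + F$)
$- 13 \left(\frac{1}{-51 - 153} + P{\left(12 \right)}\right) = - 13 \left(\frac{1}{-51 - 153} + \left(3 + 12\right)\right) = - 13 \left(\frac{1}{-204} + 15\right) = - 13 \left(- \frac{1}{204} + 15\right) = \left(-13\right) \frac{3059}{204} = - \frac{39767}{204}$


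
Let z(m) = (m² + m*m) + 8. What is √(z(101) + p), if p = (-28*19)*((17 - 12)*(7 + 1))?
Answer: I*√870 ≈ 29.496*I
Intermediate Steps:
z(m) = 8 + 2*m² (z(m) = (m² + m²) + 8 = 2*m² + 8 = 8 + 2*m²)
p = -21280 (p = -2660*8 = -532*40 = -21280)
√(z(101) + p) = √((8 + 2*101²) - 21280) = √((8 + 2*10201) - 21280) = √((8 + 20402) - 21280) = √(20410 - 21280) = √(-870) = I*√870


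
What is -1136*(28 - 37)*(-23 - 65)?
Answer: -899712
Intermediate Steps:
-1136*(28 - 37)*(-23 - 65) = -(-10224)*(-88) = -1136*792 = -899712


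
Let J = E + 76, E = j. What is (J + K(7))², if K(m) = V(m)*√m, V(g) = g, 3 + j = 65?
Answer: 19387 + 1932*√7 ≈ 24499.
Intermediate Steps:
j = 62 (j = -3 + 65 = 62)
E = 62
K(m) = m^(3/2) (K(m) = m*√m = m^(3/2))
J = 138 (J = 62 + 76 = 138)
(J + K(7))² = (138 + 7^(3/2))² = (138 + 7*√7)²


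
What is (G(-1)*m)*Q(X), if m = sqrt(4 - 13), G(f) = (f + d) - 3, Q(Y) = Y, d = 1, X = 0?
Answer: 0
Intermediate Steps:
G(f) = -2 + f (G(f) = (f + 1) - 3 = (1 + f) - 3 = -2 + f)
m = 3*I (m = sqrt(-9) = 3*I ≈ 3.0*I)
(G(-1)*m)*Q(X) = ((-2 - 1)*(3*I))*0 = -9*I*0 = 0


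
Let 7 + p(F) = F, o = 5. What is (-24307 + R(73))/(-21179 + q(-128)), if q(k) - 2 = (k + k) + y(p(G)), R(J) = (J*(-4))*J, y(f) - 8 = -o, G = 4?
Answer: 45623/21430 ≈ 2.1289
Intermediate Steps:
p(F) = -7 + F
y(f) = 3 (y(f) = 8 - 1*5 = 8 - 5 = 3)
R(J) = -4*J**2 (R(J) = (-4*J)*J = -4*J**2)
q(k) = 5 + 2*k (q(k) = 2 + ((k + k) + 3) = 2 + (2*k + 3) = 2 + (3 + 2*k) = 5 + 2*k)
(-24307 + R(73))/(-21179 + q(-128)) = (-24307 - 4*73**2)/(-21179 + (5 + 2*(-128))) = (-24307 - 4*5329)/(-21179 + (5 - 256)) = (-24307 - 21316)/(-21179 - 251) = -45623/(-21430) = -45623*(-1/21430) = 45623/21430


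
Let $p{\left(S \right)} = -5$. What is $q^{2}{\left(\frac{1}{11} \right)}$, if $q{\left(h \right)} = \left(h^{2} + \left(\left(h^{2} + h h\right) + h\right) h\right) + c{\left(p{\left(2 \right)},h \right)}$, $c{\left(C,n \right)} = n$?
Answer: $\frac{21025}{1771561} \approx 0.011868$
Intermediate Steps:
$q{\left(h \right)} = h + h^{2} + h \left(h + 2 h^{2}\right)$ ($q{\left(h \right)} = \left(h^{2} + \left(\left(h^{2} + h h\right) + h\right) h\right) + h = \left(h^{2} + \left(\left(h^{2} + h^{2}\right) + h\right) h\right) + h = \left(h^{2} + \left(2 h^{2} + h\right) h\right) + h = \left(h^{2} + \left(h + 2 h^{2}\right) h\right) + h = \left(h^{2} + h \left(h + 2 h^{2}\right)\right) + h = h + h^{2} + h \left(h + 2 h^{2}\right)$)
$q^{2}{\left(\frac{1}{11} \right)} = \left(\frac{1 + \frac{2}{11} + 2 \left(\frac{1}{11}\right)^{2}}{11}\right)^{2} = \left(\frac{1 + 2 \cdot \frac{1}{11} + \frac{2}{121}}{11}\right)^{2} = \left(\frac{1 + \frac{2}{11} + 2 \cdot \frac{1}{121}}{11}\right)^{2} = \left(\frac{1 + \frac{2}{11} + \frac{2}{121}}{11}\right)^{2} = \left(\frac{1}{11} \cdot \frac{145}{121}\right)^{2} = \left(\frac{145}{1331}\right)^{2} = \frac{21025}{1771561}$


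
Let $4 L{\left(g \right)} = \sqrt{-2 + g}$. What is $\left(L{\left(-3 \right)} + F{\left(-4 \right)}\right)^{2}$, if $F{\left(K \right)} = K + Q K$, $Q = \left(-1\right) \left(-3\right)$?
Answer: $\frac{\left(64 - i \sqrt{5}\right)^{2}}{16} \approx 255.69 - 17.889 i$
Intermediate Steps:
$Q = 3$
$L{\left(g \right)} = \frac{\sqrt{-2 + g}}{4}$
$F{\left(K \right)} = 4 K$ ($F{\left(K \right)} = K + 3 K = 4 K$)
$\left(L{\left(-3 \right)} + F{\left(-4 \right)}\right)^{2} = \left(\frac{\sqrt{-2 - 3}}{4} + 4 \left(-4\right)\right)^{2} = \left(\frac{\sqrt{-5}}{4} - 16\right)^{2} = \left(\frac{i \sqrt{5}}{4} - 16\right)^{2} = \left(-16 + \frac{i \sqrt{5}}{4}\right)^{2}$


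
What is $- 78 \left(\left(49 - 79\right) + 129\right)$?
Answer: $-7722$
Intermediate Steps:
$- 78 \left(\left(49 - 79\right) + 129\right) = - 78 \left(-30 + 129\right) = \left(-78\right) 99 = -7722$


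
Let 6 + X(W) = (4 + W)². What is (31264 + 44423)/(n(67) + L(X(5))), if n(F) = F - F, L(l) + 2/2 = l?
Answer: 75687/74 ≈ 1022.8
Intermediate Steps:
X(W) = -6 + (4 + W)²
L(l) = -1 + l
n(F) = 0
(31264 + 44423)/(n(67) + L(X(5))) = (31264 + 44423)/(0 + (-1 + (-6 + (4 + 5)²))) = 75687/(0 + (-1 + (-6 + 9²))) = 75687/(0 + (-1 + (-6 + 81))) = 75687/(0 + (-1 + 75)) = 75687/(0 + 74) = 75687/74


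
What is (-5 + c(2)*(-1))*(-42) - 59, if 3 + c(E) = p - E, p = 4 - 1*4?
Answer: -59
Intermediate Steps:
p = 0 (p = 4 - 4 = 0)
c(E) = -3 - E (c(E) = -3 + (0 - E) = -3 - E)
(-5 + c(2)*(-1))*(-42) - 59 = (-5 + (-3 - 1*2)*(-1))*(-42) - 59 = (-5 + (-3 - 2)*(-1))*(-42) - 59 = (-5 - 5*(-1))*(-42) - 59 = (-5 + 5)*(-42) - 59 = 0*(-42) - 59 = 0 - 59 = -59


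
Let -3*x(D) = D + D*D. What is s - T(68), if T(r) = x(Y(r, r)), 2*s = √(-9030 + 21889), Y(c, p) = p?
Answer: 1564 + √12859/2 ≈ 1620.7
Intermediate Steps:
s = √12859/2 (s = √(-9030 + 21889)/2 = √12859/2 ≈ 56.699)
x(D) = -D/3 - D²/3 (x(D) = -(D + D*D)/3 = -(D + D²)/3 = -D/3 - D²/3)
T(r) = -r*(1 + r)/3
s - T(68) = √12859/2 - (-1)*68*(1 + 68)/3 = √12859/2 - (-1)*68*69/3 = √12859/2 - 1*(-1564) = √12859/2 + 1564 = 1564 + √12859/2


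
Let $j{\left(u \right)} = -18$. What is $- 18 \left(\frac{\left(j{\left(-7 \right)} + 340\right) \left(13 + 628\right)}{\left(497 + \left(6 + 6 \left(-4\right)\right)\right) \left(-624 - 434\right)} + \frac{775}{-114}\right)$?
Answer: $\frac{27149079}{209323} \approx 129.7$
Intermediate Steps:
$- 18 \left(\frac{\left(j{\left(-7 \right)} + 340\right) \left(13 + 628\right)}{\left(497 + \left(6 + 6 \left(-4\right)\right)\right) \left(-624 - 434\right)} + \frac{775}{-114}\right) = - 18 \left(\frac{\left(-18 + 340\right) \left(13 + 628\right)}{\left(497 + \left(6 + 6 \left(-4\right)\right)\right) \left(-624 - 434\right)} + \frac{775}{-114}\right) = - 18 \left(\frac{322 \cdot 641}{\left(497 + \left(6 - 24\right)\right) \left(-1058\right)} + 775 \left(- \frac{1}{114}\right)\right) = - 18 \left(\frac{206402}{\left(497 - 18\right) \left(-1058\right)} - \frac{775}{114}\right) = - 18 \left(\frac{206402}{479 \left(-1058\right)} - \frac{775}{114}\right) = - 18 \left(\frac{206402}{-506782} - \frac{775}{114}\right) = - 18 \left(206402 \left(- \frac{1}{506782}\right) - \frac{775}{114}\right) = - 18 \left(- \frac{4487}{11017} - \frac{775}{114}\right) = \left(-18\right) \left(- \frac{9049693}{1255938}\right) = \frac{27149079}{209323}$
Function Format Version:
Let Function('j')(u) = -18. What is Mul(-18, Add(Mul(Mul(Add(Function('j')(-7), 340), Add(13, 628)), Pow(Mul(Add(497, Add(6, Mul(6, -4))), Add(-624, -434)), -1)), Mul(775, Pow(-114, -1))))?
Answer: Rational(27149079, 209323) ≈ 129.70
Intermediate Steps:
Mul(-18, Add(Mul(Mul(Add(Function('j')(-7), 340), Add(13, 628)), Pow(Mul(Add(497, Add(6, Mul(6, -4))), Add(-624, -434)), -1)), Mul(775, Pow(-114, -1)))) = Mul(-18, Add(Mul(Mul(Add(-18, 340), Add(13, 628)), Pow(Mul(Add(497, Add(6, Mul(6, -4))), Add(-624, -434)), -1)), Mul(775, Pow(-114, -1)))) = Mul(-18, Add(Mul(Mul(322, 641), Pow(Mul(Add(497, Add(6, -24)), -1058), -1)), Mul(775, Rational(-1, 114)))) = Mul(-18, Add(Mul(206402, Pow(Mul(Add(497, -18), -1058), -1)), Rational(-775, 114))) = Mul(-18, Add(Mul(206402, Pow(Mul(479, -1058), -1)), Rational(-775, 114))) = Mul(-18, Add(Mul(206402, Pow(-506782, -1)), Rational(-775, 114))) = Mul(-18, Add(Mul(206402, Rational(-1, 506782)), Rational(-775, 114))) = Mul(-18, Add(Rational(-4487, 11017), Rational(-775, 114))) = Mul(-18, Rational(-9049693, 1255938)) = Rational(27149079, 209323)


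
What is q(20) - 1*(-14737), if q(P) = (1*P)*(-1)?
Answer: 14717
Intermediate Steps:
q(P) = -P (q(P) = P*(-1) = -P)
q(20) - 1*(-14737) = -1*20 - 1*(-14737) = -20 + 14737 = 14717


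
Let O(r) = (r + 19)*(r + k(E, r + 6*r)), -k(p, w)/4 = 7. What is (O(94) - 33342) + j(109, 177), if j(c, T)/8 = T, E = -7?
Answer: -24468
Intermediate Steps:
k(p, w) = -28 (k(p, w) = -4*7 = -28)
O(r) = (-28 + r)*(19 + r) (O(r) = (r + 19)*(r - 28) = (19 + r)*(-28 + r) = (-28 + r)*(19 + r))
j(c, T) = 8*T
(O(94) - 33342) + j(109, 177) = ((-532 + 94² - 9*94) - 33342) + 8*177 = ((-532 + 8836 - 846) - 33342) + 1416 = (7458 - 33342) + 1416 = -25884 + 1416 = -24468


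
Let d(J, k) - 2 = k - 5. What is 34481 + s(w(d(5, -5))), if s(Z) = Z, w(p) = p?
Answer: 34473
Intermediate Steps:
d(J, k) = -3 + k (d(J, k) = 2 + (k - 5) = 2 + (-5 + k) = -3 + k)
34481 + s(w(d(5, -5))) = 34481 + (-3 - 5) = 34481 - 8 = 34473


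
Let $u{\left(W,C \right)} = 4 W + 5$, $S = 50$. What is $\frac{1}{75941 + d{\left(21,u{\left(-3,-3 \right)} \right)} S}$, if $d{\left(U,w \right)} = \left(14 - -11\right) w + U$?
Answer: $\frac{1}{68241} \approx 1.4654 \cdot 10^{-5}$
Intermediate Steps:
$u{\left(W,C \right)} = 5 + 4 W$
$d{\left(U,w \right)} = U + 25 w$ ($d{\left(U,w \right)} = \left(14 + 11\right) w + U = 25 w + U = U + 25 w$)
$\frac{1}{75941 + d{\left(21,u{\left(-3,-3 \right)} \right)} S} = \frac{1}{75941 + \left(21 + 25 \left(5 + 4 \left(-3\right)\right)\right) 50} = \frac{1}{75941 + \left(21 + 25 \left(5 - 12\right)\right) 50} = \frac{1}{75941 + \left(21 + 25 \left(-7\right)\right) 50} = \frac{1}{75941 + \left(21 - 175\right) 50} = \frac{1}{75941 - 7700} = \frac{1}{68241}$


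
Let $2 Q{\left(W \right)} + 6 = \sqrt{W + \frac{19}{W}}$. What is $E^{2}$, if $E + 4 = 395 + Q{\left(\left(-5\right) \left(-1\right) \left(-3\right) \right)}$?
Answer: $\frac{\left(5820 + i \sqrt{915}\right)^{2}}{225} \approx 1.5054 \cdot 10^{5} + 1564.9 i$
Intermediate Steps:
$Q{\left(W \right)} = -3 + \frac{\sqrt{W + \frac{19}{W}}}{2}$
$E = 388 + \frac{i \sqrt{915}}{15}$ ($E = -4 + \left(395 - \left(3 - \frac{\sqrt{\left(-5\right) \left(-1\right) \left(-3\right) + \frac{19}{\left(-5\right) \left(-1\right) \left(-3\right)}}}{2}\right)\right) = -4 + \left(395 - \left(3 - \frac{\sqrt{5 \left(-3\right) + \frac{19}{5 \left(-3\right)}}}{2}\right)\right) = -4 + \left(395 - \left(3 - \frac{\sqrt{-15 + \frac{19}{-15}}}{2}\right)\right) = -4 + \left(395 - \left(3 - \frac{\sqrt{-15 + 19 \left(- \frac{1}{15}\right)}}{2}\right)\right) = -4 + \left(395 - \left(3 - \frac{\sqrt{-15 - \frac{19}{15}}}{2}\right)\right) = -4 + \left(395 - \left(3 - \frac{\sqrt{- \frac{244}{15}}}{2}\right)\right) = -4 + \left(395 - \left(3 - \frac{\frac{2}{15} i \sqrt{915}}{2}\right)\right) = -4 + \left(395 - \left(3 - \frac{i \sqrt{915}}{15}\right)\right) = -4 + \left(392 + \frac{i \sqrt{915}}{15}\right) = 388 + \frac{i \sqrt{915}}{15} \approx 388.0 + 2.0166 i$)
$E^{2} = \left(388 + \frac{i \sqrt{915}}{15}\right)^{2}$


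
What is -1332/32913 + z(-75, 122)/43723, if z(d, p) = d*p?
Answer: -1736198/6951957 ≈ -0.24974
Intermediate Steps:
-1332/32913 + z(-75, 122)/43723 = -1332/32913 - 75*122/43723 = -1332*1/32913 - 9150*1/43723 = -148/3657 - 9150/43723 = -1736198/6951957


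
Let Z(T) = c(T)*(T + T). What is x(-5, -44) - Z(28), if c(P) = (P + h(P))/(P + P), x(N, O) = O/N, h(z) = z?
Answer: -236/5 ≈ -47.200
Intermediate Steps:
c(P) = 1 (c(P) = (P + P)/(P + P) = (2*P)/((2*P)) = (2*P)*(1/(2*P)) = 1)
Z(T) = 2*T (Z(T) = 1*(T + T) = 1*(2*T) = 2*T)
x(-5, -44) - Z(28) = -44/(-5) - 2*28 = -44*(-⅕) - 1*56 = 44/5 - 56 = -236/5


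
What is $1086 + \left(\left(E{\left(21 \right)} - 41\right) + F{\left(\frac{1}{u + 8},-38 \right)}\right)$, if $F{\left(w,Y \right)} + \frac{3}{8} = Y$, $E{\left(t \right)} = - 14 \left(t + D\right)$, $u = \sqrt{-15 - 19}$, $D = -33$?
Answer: $\frac{9397}{8} \approx 1174.6$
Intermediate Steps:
$u = i \sqrt{34}$ ($u = \sqrt{-34} = i \sqrt{34} \approx 5.8309 i$)
$E{\left(t \right)} = 462 - 14 t$ ($E{\left(t \right)} = - 14 \left(t - 33\right) = - 14 \left(-33 + t\right) = 462 - 14 t$)
$F{\left(w,Y \right)} = - \frac{3}{8} + Y$
$1086 + \left(\left(E{\left(21 \right)} - 41\right) + F{\left(\frac{1}{u + 8},-38 \right)}\right) = 1086 + \left(\left(\left(462 - 294\right) - 41\right) - \frac{307}{8}\right) = 1086 + \left(\left(168 - 41\right) - \frac{307}{8}\right) = 1086 + \left(127 - \frac{307}{8}\right) = 1086 + \frac{709}{8} = \frac{9397}{8}$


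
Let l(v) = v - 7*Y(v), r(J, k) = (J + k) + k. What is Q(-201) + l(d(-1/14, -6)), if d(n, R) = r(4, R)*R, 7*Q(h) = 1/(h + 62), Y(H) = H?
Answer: -280225/973 ≈ -288.00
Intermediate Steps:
r(J, k) = J + 2*k
Q(h) = 1/(7*(62 + h)) (Q(h) = 1/(7*(h + 62)) = 1/(7*(62 + h)))
d(n, R) = R*(4 + 2*R) (d(n, R) = (4 + 2*R)*R = R*(4 + 2*R))
l(v) = -6*v (l(v) = v - 7*v = -6*v)
Q(-201) + l(d(-1/14, -6)) = 1/(7*(62 - 201)) - 12*(-6)*(2 - 6) = (⅐)/(-139) - 12*(-6)*(-4) = (⅐)*(-1/139) - 6*48 = -1/973 - 288 = -280225/973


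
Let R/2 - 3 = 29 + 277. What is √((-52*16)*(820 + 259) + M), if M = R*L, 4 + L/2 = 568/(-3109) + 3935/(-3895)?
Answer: 2*I*√1325852390020116473/2421911 ≈ 950.87*I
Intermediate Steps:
L = -25153798/2421911 (L = -8 + 2*(568/(-3109) + 3935/(-3895)) = -8 + 2*(568*(-1/3109) + 3935*(-1/3895)) = -8 + 2*(-568/3109 - 787/779) = -8 + 2*(-2889255/2421911) = -8 - 5778510/2421911 = -25153798/2421911 ≈ -10.386)
R = 618 (R = 6 + 2*(29 + 277) = 6 + 2*306 = 6 + 612 = 618)
M = -15545047164/2421911 (M = 618*(-25153798/2421911) = -15545047164/2421911 ≈ -6418.5)
√((-52*16)*(820 + 259) + M) = √((-52*16)*(820 + 259) - 15545047164/2421911) = √(-832*1079 - 15545047164/2421911) = √(-897728 - 15545047164/2421911) = √(-2189762365372/2421911) = 2*I*√1325852390020116473/2421911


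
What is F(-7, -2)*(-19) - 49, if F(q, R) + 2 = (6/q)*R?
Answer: -305/7 ≈ -43.571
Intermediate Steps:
F(q, R) = -2 + 6*R/q (F(q, R) = -2 + (6/q)*R = -2 + 6*R/q)
F(-7, -2)*(-19) - 49 = (-2 + 6*(-2)/(-7))*(-19) - 49 = (-2 + 6*(-2)*(-⅐))*(-19) - 49 = (-2 + 12/7)*(-19) - 49 = -2/7*(-19) - 49 = 38/7 - 49 = -305/7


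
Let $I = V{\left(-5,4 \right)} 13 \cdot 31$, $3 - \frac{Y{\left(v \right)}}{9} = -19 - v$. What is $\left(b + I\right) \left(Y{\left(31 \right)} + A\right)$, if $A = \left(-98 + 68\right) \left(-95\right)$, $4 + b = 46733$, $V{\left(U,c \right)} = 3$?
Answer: $159489726$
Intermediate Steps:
$Y{\left(v \right)} = 198 + 9 v$ ($Y{\left(v \right)} = 27 - 9 \left(-19 - v\right) = 27 + \left(171 + 9 v\right) = 198 + 9 v$)
$b = 46729$ ($b = -4 + 46733 = 46729$)
$A = 2850$ ($A = \left(-30\right) \left(-95\right) = 2850$)
$I = 1209$ ($I = 3 \cdot 13 \cdot 31 = 39 \cdot 31 = 1209$)
$\left(b + I\right) \left(Y{\left(31 \right)} + A\right) = \left(46729 + 1209\right) \left(\left(198 + 9 \cdot 31\right) + 2850\right) = 47938 \left(\left(198 + 279\right) + 2850\right) = 47938 \left(477 + 2850\right) = 47938 \cdot 3327 = 159489726$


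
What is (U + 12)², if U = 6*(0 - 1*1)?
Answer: 36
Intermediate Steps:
U = -6 (U = 6*(0 - 1) = 6*(-1) = -6)
(U + 12)² = (-6 + 12)² = 6² = 36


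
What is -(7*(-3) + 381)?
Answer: -360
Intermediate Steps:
-(7*(-3) + 381) = -(-21 + 381) = -1*360 = -360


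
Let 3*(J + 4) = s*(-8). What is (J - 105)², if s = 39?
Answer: 45369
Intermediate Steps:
J = -108 (J = -4 + (39*(-8))/3 = -4 + (⅓)*(-312) = -4 - 104 = -108)
(J - 105)² = (-108 - 105)² = (-213)² = 45369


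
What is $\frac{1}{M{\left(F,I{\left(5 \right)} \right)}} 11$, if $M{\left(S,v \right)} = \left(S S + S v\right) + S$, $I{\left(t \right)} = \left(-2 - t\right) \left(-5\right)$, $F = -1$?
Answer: $- \frac{11}{35} \approx -0.31429$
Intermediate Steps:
$I{\left(t \right)} = 10 + 5 t$
$M{\left(S,v \right)} = S + S^{2} + S v$ ($M{\left(S,v \right)} = \left(S^{2} + S v\right) + S = S + S^{2} + S v$)
$\frac{1}{M{\left(F,I{\left(5 \right)} \right)}} 11 = \frac{1}{\left(-1\right) \left(1 - 1 + \left(10 + 5 \cdot 5\right)\right)} 11 = \frac{1}{\left(-1\right) \left(1 - 1 + \left(10 + 25\right)\right)} 11 = \frac{1}{\left(-1\right) \left(1 - 1 + 35\right)} 11 = \frac{1}{\left(-1\right) 35} \cdot 11 = \frac{1}{-35} \cdot 11 = \left(- \frac{1}{35}\right) 11 = - \frac{11}{35}$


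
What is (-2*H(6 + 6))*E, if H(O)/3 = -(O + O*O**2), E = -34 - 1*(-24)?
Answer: -104400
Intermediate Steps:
E = -10 (E = -34 + 24 = -10)
H(O) = -3*O - 3*O**3 (H(O) = 3*(-(O + O*O**2)) = 3*(-(O + O**3)) = 3*(-O - O**3) = -3*O - 3*O**3)
(-2*H(6 + 6))*E = -(-6)*(6 + 6)*(1 + (6 + 6)**2)*(-10) = -(-6)*12*(1 + 12**2)*(-10) = -(-6)*12*(1 + 144)*(-10) = -(-6)*12*145*(-10) = -2*(-5220)*(-10) = 10440*(-10) = -104400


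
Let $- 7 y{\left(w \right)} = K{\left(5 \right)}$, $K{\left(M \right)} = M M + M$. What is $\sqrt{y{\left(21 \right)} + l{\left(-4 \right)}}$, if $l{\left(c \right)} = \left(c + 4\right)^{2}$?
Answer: $\frac{i \sqrt{210}}{7} \approx 2.0702 i$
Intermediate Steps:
$K{\left(M \right)} = M + M^{2}$ ($K{\left(M \right)} = M^{2} + M = M + M^{2}$)
$l{\left(c \right)} = \left(4 + c\right)^{2}$
$y{\left(w \right)} = - \frac{30}{7}$ ($y{\left(w \right)} = - \frac{5 \left(1 + 5\right)}{7} = - \frac{5 \cdot 6}{7} = \left(- \frac{1}{7}\right) 30 = - \frac{30}{7}$)
$\sqrt{y{\left(21 \right)} + l{\left(-4 \right)}} = \sqrt{- \frac{30}{7} + \left(4 - 4\right)^{2}} = \sqrt{- \frac{30}{7} + 0^{2}} = \sqrt{- \frac{30}{7} + 0} = \sqrt{- \frac{30}{7}} = \frac{i \sqrt{210}}{7}$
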